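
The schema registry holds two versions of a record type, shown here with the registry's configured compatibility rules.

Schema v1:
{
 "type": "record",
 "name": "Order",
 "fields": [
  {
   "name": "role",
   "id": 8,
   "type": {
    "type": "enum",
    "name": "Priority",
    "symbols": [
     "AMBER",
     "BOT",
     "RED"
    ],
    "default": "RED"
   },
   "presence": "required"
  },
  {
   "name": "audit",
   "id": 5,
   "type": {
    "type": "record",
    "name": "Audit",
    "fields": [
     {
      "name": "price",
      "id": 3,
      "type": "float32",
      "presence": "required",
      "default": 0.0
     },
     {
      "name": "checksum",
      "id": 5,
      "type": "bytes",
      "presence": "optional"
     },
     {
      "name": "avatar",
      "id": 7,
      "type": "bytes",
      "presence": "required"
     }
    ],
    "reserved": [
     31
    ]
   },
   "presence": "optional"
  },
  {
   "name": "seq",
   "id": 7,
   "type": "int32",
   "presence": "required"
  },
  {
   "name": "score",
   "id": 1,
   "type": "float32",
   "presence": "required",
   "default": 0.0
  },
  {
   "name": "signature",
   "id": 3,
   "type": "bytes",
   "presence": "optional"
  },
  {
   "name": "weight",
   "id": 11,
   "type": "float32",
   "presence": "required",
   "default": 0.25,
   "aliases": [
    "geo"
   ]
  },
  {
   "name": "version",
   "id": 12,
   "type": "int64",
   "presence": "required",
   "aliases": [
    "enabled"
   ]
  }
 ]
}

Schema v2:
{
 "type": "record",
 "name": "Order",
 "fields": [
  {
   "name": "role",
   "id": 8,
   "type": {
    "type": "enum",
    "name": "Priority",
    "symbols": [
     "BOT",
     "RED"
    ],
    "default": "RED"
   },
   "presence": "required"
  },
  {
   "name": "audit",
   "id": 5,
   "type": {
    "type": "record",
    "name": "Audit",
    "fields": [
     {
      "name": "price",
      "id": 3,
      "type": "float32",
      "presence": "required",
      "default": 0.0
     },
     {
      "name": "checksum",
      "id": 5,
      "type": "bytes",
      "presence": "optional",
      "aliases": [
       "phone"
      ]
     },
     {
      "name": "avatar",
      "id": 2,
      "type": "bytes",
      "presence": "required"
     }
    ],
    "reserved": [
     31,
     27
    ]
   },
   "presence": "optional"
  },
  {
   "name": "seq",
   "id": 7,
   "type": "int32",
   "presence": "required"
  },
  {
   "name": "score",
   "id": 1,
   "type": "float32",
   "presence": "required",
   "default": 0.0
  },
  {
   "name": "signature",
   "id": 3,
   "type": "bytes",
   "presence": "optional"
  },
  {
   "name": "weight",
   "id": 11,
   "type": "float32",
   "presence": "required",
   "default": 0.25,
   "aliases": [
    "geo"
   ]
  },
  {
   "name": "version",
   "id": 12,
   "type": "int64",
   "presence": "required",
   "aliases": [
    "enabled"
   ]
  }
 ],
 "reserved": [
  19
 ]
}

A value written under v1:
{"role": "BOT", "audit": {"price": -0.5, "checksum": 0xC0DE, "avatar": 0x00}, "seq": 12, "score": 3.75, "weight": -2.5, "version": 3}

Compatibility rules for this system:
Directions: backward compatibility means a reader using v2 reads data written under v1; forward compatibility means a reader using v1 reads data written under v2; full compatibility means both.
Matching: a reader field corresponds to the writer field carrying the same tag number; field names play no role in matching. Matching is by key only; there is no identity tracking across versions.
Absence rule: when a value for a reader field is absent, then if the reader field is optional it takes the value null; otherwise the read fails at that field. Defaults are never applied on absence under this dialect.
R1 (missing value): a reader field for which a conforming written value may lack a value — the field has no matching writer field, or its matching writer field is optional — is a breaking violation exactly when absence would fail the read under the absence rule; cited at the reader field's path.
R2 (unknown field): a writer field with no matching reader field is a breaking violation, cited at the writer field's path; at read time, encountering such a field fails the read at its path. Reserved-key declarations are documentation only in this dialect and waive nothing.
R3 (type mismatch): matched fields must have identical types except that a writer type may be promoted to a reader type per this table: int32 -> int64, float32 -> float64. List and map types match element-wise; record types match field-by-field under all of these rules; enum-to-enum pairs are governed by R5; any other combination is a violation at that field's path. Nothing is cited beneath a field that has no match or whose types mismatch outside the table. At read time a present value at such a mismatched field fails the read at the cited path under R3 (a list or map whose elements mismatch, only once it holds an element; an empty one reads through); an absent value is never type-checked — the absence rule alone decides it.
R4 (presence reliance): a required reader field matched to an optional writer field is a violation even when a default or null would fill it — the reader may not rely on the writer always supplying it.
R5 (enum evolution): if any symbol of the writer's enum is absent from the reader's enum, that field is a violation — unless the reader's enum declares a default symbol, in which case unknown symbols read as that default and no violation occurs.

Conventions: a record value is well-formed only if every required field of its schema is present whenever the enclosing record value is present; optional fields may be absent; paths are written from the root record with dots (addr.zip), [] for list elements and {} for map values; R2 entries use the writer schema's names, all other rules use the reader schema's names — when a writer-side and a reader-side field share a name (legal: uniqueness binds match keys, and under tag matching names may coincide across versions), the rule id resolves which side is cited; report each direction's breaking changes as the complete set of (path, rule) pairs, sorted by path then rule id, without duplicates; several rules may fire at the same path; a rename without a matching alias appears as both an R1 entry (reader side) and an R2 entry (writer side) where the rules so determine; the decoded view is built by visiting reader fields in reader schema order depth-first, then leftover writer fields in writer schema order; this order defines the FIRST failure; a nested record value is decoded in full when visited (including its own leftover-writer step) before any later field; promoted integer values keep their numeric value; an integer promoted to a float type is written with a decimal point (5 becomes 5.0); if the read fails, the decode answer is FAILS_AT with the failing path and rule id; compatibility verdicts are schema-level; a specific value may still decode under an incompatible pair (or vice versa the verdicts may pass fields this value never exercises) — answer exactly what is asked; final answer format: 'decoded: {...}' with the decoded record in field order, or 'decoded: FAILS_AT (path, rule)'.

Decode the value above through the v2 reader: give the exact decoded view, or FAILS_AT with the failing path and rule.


each type pair in Order: writer, then reader
decoding the Order value with the v2 reader:
  role := "BOT"
  audit.price := -0.5
  audit.checksum := 0xC0DE
  read fails at audit.avatar under R1 (no fill)
  => FAILS_AT (audit.avatar, R1)
the other Order changes do not affect what is asked:
  enum Priority (field role in record Order): symbol AMBER removed -> fires no rule on Order under this dialect and leaves the result unchanged

decoded: FAILS_AT (audit.avatar, R1)


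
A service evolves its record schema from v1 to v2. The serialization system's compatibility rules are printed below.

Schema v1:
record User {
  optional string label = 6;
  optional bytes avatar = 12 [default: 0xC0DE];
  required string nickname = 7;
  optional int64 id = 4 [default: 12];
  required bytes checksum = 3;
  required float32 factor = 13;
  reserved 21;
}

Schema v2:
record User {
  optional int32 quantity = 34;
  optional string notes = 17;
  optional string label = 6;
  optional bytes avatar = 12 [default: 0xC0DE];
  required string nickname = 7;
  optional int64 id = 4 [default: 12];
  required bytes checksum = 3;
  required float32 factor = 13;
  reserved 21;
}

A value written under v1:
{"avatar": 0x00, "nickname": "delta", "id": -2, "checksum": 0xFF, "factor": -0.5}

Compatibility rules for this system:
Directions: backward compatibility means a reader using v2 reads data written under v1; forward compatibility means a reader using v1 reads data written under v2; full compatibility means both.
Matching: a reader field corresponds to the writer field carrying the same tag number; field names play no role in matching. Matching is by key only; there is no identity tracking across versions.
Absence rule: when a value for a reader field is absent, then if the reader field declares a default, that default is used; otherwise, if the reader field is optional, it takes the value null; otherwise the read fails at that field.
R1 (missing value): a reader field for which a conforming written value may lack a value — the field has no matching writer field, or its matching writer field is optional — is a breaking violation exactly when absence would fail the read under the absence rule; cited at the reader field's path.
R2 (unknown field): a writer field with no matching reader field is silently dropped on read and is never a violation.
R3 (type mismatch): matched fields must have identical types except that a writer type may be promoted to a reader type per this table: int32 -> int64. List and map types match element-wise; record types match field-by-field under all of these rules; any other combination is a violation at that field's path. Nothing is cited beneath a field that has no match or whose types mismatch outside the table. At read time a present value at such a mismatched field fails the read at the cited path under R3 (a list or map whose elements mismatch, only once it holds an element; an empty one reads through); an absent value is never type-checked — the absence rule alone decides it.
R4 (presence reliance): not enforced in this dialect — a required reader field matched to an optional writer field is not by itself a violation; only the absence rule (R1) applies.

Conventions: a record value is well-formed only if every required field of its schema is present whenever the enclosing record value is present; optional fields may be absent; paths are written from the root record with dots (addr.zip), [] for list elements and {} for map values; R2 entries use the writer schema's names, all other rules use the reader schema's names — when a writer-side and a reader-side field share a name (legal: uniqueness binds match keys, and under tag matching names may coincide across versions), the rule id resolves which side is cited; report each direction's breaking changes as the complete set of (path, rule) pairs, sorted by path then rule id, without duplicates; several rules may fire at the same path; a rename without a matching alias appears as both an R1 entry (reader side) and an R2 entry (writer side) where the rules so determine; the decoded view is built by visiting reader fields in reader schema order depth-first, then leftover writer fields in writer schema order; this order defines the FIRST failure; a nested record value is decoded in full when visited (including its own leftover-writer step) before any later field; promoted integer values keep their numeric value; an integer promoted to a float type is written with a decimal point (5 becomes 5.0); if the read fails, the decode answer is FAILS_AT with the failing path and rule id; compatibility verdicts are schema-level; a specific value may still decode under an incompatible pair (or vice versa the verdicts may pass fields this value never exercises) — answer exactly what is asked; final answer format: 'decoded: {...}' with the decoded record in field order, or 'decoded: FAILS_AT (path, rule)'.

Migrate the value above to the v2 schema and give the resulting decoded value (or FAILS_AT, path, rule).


decoded: {"quantity": null, "notes": null, "label": null, "avatar": 0x00, "nickname": "delta", "id": -2, "checksum": 0xFF, "factor": -0.5}

arrows below run writer -> reader for User
decode walk for User under reader schema v2:
  quantity := null (absent, optional -> null)
  notes := null (absent, optional -> null)
  label := null (absent, optional -> null)
  avatar := 0x00
  nickname := "delta"
  id := -2
  checksum := 0xFF
  factor := -0.5
  => decoded: {"quantity": null, "notes": null, "label": null, "avatar": 0x00, "nickname": "delta", "id": -2, "checksum": 0xFF, "factor": -0.5}


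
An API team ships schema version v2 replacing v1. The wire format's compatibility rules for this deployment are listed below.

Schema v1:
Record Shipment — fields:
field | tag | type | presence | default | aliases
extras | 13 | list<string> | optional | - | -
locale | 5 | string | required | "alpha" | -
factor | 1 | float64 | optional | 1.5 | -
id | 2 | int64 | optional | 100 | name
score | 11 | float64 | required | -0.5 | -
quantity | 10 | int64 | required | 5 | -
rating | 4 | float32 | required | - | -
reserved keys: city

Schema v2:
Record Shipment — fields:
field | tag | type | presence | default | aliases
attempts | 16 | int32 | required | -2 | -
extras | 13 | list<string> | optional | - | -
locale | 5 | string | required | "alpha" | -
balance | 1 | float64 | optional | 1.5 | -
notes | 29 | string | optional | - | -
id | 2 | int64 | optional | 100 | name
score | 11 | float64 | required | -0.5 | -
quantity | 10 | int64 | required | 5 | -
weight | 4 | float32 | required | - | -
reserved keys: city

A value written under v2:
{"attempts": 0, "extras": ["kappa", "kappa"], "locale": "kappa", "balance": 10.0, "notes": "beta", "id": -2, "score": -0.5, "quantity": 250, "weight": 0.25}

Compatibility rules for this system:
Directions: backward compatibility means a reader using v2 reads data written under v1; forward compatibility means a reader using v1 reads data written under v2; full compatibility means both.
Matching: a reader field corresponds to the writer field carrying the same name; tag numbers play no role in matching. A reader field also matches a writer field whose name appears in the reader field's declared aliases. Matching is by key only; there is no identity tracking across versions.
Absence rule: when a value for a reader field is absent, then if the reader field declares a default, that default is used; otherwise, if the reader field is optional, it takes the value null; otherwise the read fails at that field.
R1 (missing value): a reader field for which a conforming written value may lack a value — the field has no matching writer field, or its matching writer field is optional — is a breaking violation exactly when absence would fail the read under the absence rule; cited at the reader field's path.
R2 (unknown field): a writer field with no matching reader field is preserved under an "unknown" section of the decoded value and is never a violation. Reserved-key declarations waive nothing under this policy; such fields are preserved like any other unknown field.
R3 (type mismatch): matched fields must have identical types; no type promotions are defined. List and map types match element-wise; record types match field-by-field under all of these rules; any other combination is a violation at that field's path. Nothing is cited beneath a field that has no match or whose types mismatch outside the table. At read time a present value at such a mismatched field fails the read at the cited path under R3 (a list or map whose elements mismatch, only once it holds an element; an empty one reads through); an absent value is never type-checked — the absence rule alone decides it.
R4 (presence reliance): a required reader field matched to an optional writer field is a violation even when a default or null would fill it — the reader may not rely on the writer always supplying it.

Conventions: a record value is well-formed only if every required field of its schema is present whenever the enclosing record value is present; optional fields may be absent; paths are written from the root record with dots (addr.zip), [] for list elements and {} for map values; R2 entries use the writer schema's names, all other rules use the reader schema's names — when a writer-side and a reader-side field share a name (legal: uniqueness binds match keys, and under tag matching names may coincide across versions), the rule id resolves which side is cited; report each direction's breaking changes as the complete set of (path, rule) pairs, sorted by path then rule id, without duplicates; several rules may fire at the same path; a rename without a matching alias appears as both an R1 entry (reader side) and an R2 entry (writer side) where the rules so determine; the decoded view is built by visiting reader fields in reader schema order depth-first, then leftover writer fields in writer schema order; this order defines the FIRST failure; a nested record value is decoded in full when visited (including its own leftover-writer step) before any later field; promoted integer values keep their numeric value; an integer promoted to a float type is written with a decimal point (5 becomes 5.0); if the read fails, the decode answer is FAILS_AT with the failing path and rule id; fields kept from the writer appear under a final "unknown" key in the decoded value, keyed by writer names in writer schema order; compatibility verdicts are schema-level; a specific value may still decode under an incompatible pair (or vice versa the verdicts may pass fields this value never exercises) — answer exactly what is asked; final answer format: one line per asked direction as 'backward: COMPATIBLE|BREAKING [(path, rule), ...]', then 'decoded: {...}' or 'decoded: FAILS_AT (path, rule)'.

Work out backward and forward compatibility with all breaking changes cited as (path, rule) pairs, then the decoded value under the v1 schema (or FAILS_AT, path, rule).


backward: BREAKING [(weight, R1)]; forward: BREAKING [(rating, R1)]; decoded: FAILS_AT (rating, R1)

the writer's type comes first in each Shipment pair
backward for Shipment (reader v2, writer v1):
  attempts: no writer match
  extras: paired with writer extras (list<string> -> list<string>; writer optional)
  locale: paired with writer locale (string -> string; writer required)
  balance: no writer match
  notes: no writer match
  id: paired with writer id (int64 -> int64; writer optional)
  score: paired with writer score (float64 -> float64; writer required)
  quantity: paired with writer quantity (int64 -> int64; writer required)
  weight: no writer match
  factor (writer side), unknown to reader
  rating (writer side), unknown to reader
  R1 fires at weight
  backward on Shipment therefore BREAKING (1)
forward for Shipment (reader v1, writer v2):
  extras: paired with writer extras (list<string> -> list<string>; writer optional)
  locale: paired with writer locale (string -> string; writer required)
  factor: no writer match
  id: paired with writer id (int64 -> int64; writer optional)
  score: paired with writer score (float64 -> float64; writer required)
  quantity: paired with writer quantity (int64 -> int64; writer required)
  rating: no writer match
  attempts (writer side), unknown to reader
  balance (writer side), unknown to reader
  notes (writer side), unknown to reader
  weight (writer side), unknown to reader
  R1 fires at rating
  forward on Shipment therefore BREAKING (1)
decoding the Shipment value with the v1 reader:
  extras := ["kappa", "kappa"]
  locale := "kappa"
  factor := 1.5 (no value, default fills)
  id := -2
  score := -0.5
  quantity := 250
  read fails at rating under R1 (no fill)
  => FAILS_AT (rating, R1)


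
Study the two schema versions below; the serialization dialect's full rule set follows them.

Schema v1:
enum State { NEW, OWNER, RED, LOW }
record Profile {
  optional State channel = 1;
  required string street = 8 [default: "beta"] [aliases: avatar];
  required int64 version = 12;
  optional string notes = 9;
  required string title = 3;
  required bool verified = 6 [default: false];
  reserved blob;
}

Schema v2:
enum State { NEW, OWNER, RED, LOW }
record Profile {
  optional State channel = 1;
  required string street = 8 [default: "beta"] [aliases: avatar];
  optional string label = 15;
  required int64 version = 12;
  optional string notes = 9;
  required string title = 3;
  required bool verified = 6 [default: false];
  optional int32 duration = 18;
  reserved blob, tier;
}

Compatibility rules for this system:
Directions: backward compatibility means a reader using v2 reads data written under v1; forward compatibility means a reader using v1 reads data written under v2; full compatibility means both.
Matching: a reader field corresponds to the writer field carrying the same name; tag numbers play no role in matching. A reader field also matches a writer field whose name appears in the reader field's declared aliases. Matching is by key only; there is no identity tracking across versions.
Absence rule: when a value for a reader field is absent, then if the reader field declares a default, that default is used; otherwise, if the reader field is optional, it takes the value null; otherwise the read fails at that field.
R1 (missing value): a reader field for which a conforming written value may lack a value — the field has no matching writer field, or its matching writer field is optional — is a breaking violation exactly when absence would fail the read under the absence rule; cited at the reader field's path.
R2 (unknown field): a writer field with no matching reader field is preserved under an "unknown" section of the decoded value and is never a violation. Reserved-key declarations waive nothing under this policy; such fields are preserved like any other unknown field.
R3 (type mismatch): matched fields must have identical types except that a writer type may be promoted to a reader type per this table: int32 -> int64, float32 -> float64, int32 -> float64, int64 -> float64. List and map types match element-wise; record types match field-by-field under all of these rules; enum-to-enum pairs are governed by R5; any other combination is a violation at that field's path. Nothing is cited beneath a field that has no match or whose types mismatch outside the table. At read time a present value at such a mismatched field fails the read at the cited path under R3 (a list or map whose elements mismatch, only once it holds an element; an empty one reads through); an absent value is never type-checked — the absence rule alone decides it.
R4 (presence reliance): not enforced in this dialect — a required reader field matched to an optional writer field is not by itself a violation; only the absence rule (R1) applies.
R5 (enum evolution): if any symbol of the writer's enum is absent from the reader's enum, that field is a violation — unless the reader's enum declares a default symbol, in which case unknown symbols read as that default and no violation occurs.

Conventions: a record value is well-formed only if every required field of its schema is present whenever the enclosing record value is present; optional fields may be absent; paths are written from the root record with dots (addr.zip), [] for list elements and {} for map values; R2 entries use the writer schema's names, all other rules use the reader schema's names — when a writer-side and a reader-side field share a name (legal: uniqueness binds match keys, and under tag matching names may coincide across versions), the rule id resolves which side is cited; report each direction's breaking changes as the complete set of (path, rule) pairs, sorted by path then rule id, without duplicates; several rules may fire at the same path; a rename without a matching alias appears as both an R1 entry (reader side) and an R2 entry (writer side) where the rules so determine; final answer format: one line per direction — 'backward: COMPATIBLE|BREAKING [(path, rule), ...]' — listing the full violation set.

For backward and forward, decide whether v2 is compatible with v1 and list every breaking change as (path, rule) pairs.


backward: COMPATIBLE []; forward: COMPATIBLE []

arrows below run writer -> reader for Profile
backward pass over Profile, reader schema v2, writer schema v1:
  channel <- channel (State -> State, writer optional)
  street <- street (string -> string, writer required)
  label: no writer-side match
  version <- version (int64 -> int64, writer required)
  notes <- notes (string -> string, writer optional)
  title <- title (string -> string, writer required)
  verified <- verified (bool -> bool, writer required)
  duration: no writer-side match
  nothing fires on Profile: backward is COMPATIBLE
forward pass over Profile, reader schema v1, writer schema v2:
  channel <- channel (State -> State, writer optional)
  street <- street (string -> string, writer required)
  version <- version (int64 -> int64, writer required)
  notes <- notes (string -> string, writer optional)
  title <- title (string -> string, writer required)
  verified <- verified (bool -> bool, writer required)
  label (writer side), unknown to reader
  duration (writer side), unknown to reader
  nothing fires on Profile: forward is COMPATIBLE


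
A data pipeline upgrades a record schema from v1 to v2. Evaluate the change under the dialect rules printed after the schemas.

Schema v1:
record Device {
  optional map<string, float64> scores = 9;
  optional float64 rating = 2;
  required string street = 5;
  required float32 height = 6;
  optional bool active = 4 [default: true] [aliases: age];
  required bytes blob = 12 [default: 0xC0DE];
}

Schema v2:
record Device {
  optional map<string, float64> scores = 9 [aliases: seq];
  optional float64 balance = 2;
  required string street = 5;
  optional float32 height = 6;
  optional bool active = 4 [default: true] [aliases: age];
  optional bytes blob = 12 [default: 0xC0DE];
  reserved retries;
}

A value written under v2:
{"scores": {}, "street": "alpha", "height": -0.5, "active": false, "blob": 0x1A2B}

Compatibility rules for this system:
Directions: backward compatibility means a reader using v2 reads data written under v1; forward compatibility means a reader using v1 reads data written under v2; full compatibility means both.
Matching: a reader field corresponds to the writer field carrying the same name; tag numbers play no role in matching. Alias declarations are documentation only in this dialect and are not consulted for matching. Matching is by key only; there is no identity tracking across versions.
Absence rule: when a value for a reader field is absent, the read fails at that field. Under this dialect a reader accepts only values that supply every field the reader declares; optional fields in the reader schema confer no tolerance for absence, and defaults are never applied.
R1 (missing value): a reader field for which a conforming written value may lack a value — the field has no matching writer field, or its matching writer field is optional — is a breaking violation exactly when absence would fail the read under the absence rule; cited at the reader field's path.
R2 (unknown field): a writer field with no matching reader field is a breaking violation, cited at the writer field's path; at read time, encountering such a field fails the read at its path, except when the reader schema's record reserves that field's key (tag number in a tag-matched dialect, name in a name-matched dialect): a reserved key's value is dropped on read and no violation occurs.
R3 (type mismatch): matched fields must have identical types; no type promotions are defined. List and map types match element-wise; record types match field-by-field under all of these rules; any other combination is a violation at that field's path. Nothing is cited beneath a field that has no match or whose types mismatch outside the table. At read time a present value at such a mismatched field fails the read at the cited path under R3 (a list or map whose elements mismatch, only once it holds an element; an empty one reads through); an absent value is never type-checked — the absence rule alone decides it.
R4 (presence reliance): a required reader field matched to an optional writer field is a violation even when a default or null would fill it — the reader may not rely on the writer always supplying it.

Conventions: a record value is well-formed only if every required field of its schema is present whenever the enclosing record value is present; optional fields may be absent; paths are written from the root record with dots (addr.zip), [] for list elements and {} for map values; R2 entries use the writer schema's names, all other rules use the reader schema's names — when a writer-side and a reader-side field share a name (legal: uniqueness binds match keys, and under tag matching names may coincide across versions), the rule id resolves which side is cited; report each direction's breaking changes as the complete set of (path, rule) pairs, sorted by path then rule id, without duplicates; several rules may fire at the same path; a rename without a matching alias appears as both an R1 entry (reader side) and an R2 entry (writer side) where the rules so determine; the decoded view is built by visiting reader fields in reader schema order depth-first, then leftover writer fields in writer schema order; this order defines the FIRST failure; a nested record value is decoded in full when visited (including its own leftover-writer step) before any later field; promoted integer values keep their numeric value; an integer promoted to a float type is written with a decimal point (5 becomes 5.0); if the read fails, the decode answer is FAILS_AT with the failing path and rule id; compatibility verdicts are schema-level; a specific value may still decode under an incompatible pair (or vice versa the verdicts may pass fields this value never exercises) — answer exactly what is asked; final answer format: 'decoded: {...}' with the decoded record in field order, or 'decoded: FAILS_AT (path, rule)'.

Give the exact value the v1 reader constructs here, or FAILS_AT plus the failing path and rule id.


arrows below run writer -> reader for Device
decode (reader v1):
  scores := {}
  read fails at rating under R1 (no fill)
  => FAILS_AT (rating, R1)
diffs on Device not affecting the asked answer:
  field blob in record Device: required changed to optional -> schema-level compatibility only; this Device value's decode is unchanged
  field height in record Device: required changed to optional -> schema-level compatibility only; this Device value's decode is unchanged

decoded: FAILS_AT (rating, R1)


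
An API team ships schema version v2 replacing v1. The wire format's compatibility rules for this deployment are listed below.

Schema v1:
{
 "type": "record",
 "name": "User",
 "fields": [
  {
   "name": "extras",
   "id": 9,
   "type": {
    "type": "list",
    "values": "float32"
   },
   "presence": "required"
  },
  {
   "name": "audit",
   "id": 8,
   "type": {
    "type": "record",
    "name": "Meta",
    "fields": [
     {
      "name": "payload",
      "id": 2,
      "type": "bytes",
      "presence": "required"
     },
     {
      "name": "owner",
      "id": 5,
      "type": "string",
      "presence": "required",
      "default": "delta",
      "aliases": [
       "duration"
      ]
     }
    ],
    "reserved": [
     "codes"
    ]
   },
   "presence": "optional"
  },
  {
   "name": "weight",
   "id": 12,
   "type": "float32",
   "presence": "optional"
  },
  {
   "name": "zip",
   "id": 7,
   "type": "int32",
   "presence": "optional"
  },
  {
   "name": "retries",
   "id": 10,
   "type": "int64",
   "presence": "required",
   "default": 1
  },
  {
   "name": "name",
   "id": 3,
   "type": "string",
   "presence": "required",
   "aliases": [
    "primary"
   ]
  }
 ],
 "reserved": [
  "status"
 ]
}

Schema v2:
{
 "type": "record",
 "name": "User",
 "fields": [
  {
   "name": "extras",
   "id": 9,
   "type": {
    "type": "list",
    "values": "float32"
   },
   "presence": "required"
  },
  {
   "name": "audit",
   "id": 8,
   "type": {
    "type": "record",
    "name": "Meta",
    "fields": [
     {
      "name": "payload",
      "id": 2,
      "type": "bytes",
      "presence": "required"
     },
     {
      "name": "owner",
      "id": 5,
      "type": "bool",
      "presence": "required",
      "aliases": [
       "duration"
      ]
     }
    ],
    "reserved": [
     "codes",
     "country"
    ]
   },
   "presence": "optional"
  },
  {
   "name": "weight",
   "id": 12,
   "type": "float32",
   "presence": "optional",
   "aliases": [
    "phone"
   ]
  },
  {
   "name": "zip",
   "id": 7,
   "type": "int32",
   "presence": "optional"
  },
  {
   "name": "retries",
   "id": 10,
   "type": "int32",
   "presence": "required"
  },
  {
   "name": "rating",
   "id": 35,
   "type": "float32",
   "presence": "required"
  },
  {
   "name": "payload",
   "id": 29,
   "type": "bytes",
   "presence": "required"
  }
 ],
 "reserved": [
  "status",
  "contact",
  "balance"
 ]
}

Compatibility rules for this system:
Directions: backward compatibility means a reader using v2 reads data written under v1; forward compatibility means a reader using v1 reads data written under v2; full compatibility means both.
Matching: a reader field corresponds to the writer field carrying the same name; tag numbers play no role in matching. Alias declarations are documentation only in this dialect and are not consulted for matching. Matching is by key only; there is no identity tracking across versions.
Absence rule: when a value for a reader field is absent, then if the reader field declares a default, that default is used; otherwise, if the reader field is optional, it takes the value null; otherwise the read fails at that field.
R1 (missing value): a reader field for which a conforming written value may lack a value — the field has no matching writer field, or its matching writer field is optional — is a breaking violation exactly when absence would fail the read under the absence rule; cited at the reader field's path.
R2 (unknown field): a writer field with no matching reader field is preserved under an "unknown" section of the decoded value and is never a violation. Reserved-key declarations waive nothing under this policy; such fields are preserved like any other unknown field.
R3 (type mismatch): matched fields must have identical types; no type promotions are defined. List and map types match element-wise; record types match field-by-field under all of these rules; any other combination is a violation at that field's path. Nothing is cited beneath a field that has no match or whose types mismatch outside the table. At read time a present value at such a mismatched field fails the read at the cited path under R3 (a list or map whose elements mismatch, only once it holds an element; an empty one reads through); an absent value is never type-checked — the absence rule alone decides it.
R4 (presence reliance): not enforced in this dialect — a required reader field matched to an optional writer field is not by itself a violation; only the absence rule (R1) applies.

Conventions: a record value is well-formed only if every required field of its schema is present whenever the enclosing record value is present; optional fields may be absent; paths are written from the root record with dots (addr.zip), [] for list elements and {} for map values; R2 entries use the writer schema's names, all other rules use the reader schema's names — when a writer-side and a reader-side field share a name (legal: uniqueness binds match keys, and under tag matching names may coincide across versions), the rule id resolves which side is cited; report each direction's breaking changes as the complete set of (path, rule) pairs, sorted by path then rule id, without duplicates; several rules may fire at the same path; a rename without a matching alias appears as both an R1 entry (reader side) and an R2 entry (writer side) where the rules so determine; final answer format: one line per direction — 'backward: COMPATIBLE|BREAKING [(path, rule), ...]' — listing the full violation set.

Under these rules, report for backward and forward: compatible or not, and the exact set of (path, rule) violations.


arrows below run writer -> reader for User
backward on User — v2 reading data written by v1:
  extras: list<float32> -> list<float32>, writer required; from extras
  audit: Meta -> Meta, writer optional; from audit
  weight: float32 -> float32, writer optional; from weight
  zip: int32 -> int32, writer optional; from zip
  retries: int64 -> int32, writer required; from retries
  rating: no writer match
  payload: no writer match
  leftover writer field: name
  audit.payload: bytes -> bytes, writer required; from audit.payload
  audit.owner: string -> bool, writer required; from audit.owner
  rule R3 violated at audit.owner
  rule R1 violated at payload
  rule R1 violated at rating
  rule R3 violated at retries
  => backward verdict for User: BREAKING, 4 violation(s)
forward on User — v1 reading data written by v2:
  extras: list<float32> -> list<float32>, writer required; from extras
  audit: Meta -> Meta, writer optional; from audit
  weight: float32 -> float32, writer optional; from weight
  zip: int32 -> int32, writer optional; from zip
  retries: int32 -> int64, writer required; from retries
  name: no writer match
  leftover writer field: rating
  leftover writer field: payload
  audit.payload: bytes -> bytes, writer required; from audit.payload
  audit.owner: bool -> string, writer required; from audit.owner
  rule R3 violated at audit.owner
  rule R1 violated at name
  rule R3 violated at retries
  => forward verdict for User: BREAKING, 3 violation(s)

backward: BREAKING [(audit.owner, R3), (payload, R1), (rating, R1), (retries, R3)]; forward: BREAKING [(audit.owner, R3), (name, R1), (retries, R3)]


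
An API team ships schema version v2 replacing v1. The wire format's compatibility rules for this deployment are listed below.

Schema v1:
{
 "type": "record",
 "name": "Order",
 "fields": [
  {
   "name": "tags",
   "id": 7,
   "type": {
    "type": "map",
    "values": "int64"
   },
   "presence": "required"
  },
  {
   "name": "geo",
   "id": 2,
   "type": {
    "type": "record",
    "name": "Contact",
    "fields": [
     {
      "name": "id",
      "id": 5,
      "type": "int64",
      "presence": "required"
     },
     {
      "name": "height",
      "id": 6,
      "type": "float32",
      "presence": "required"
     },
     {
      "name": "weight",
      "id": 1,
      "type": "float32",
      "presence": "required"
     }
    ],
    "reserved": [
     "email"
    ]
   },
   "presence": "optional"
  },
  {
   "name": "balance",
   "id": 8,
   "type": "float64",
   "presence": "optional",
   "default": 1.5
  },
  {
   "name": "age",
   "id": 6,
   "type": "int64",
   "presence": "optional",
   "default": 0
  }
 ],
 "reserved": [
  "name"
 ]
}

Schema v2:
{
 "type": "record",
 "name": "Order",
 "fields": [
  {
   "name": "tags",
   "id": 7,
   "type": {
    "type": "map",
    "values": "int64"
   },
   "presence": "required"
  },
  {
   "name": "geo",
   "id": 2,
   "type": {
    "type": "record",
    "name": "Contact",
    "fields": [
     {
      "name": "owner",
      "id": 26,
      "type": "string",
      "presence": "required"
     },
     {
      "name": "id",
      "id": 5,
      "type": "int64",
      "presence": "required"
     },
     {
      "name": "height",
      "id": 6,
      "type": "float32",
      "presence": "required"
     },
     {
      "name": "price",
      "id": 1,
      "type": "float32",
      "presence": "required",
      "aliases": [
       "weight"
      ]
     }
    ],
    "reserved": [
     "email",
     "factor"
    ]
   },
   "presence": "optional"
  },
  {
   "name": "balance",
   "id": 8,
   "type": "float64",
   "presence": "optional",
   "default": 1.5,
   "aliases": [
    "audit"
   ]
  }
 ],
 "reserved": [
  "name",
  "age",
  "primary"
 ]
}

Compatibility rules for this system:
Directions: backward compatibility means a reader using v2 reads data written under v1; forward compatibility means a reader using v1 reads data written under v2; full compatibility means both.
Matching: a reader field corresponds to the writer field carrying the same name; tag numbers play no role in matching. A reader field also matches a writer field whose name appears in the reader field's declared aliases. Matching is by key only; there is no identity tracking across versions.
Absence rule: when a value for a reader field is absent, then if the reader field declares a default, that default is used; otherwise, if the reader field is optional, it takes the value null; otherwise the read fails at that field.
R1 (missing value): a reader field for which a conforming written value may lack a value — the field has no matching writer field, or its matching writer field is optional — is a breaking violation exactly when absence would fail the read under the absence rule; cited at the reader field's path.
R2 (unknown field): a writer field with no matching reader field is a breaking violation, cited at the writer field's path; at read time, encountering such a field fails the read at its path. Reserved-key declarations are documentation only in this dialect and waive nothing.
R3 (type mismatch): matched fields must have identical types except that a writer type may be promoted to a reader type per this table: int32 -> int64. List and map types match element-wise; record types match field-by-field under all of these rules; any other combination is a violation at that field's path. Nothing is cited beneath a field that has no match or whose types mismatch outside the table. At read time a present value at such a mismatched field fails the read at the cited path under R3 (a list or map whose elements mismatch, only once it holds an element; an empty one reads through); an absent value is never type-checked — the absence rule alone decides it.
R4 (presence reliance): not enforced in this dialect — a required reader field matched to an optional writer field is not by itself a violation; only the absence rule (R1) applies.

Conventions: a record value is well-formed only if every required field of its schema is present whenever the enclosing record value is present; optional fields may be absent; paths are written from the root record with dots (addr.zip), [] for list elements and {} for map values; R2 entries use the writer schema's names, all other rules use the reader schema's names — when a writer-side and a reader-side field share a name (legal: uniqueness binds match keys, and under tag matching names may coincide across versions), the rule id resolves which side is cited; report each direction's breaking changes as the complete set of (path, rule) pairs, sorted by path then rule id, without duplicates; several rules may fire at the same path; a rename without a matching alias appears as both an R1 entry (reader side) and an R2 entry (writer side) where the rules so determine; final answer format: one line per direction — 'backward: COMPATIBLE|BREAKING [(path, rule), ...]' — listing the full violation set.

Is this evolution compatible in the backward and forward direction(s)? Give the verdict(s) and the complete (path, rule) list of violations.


in Order below, arrows point writer -> reader
backward analysis of Order with v2 as reader and v1 as writer:
  tags <- tags (map<string, int64> -> map<string, int64>, writer required)
  geo <- geo (Contact -> Contact, writer optional)
  balance <- balance (float64 -> float64, writer optional)
  writer field age has no reader counterpart
  geo.owner has no writer counterpart
  geo.id <- geo.id (int64 -> int64, writer required)
  geo.height <- geo.height (float32 -> float32, writer required)
  geo.price <- geo.weight (float32 -> float32, writer required)
  violation R2 at age
  violation R1 at geo.owner
  => 2 violation(s): backward is BREAKING for Order
forward analysis of Order with v1 as reader and v2 as writer:
  tags <- tags (map<string, int64> -> map<string, int64>, writer required)
  geo <- geo (Contact -> Contact, writer optional)
  balance <- balance (float64 -> float64, writer optional)
  age has no writer counterpart
  geo.id <- geo.id (int64 -> int64, writer required)
  geo.height <- geo.height (float32 -> float32, writer required)
  geo.weight has no writer counterpart
  writer field geo.owner has no reader counterpart
  writer field geo.price has no reader counterpart
  violation R2 at geo.owner
  violation R2 at geo.price
  violation R1 at geo.weight
  => 3 violation(s): forward is BREAKING for Order

backward: BREAKING [(age, R2), (geo.owner, R1)]; forward: BREAKING [(geo.owner, R2), (geo.price, R2), (geo.weight, R1)]
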